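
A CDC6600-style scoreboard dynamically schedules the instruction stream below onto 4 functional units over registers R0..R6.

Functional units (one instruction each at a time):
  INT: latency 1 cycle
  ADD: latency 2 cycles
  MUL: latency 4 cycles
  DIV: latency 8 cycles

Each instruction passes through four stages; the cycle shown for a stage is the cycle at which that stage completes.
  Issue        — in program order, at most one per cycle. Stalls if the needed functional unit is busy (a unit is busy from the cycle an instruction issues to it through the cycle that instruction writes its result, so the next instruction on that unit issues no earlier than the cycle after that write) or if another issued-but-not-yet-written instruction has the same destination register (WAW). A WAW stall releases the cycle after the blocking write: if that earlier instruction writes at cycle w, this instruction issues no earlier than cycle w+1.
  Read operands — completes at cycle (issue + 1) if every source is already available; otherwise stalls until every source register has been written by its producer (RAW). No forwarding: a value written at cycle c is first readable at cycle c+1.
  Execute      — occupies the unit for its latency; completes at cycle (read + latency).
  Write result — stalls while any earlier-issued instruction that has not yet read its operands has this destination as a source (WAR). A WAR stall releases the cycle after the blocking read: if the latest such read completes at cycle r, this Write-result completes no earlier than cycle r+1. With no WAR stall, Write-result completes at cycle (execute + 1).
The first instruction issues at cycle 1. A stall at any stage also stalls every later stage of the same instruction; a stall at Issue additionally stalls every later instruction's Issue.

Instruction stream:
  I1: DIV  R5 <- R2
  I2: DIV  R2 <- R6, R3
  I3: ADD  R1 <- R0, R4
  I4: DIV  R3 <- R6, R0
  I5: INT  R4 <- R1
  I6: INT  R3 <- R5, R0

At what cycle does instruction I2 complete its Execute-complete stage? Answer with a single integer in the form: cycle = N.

I1  is:1  ro:2  ex:10  wr:11
I2  is:12  ro:13  ex:21  wr:22  — struct: DIV busy until I1 writes@11
I3  is:13  ro:14  ex:16  wr:17
I4  is:23  ro:24  ex:32  wr:33  — struct: DIV busy until I2 writes@22
I5  is:24  ro:25  ex:26  wr:27
I6  is:34  ro:35  ex:36  wr:37  — WAW R3: wait I4 write@33

cycle = 21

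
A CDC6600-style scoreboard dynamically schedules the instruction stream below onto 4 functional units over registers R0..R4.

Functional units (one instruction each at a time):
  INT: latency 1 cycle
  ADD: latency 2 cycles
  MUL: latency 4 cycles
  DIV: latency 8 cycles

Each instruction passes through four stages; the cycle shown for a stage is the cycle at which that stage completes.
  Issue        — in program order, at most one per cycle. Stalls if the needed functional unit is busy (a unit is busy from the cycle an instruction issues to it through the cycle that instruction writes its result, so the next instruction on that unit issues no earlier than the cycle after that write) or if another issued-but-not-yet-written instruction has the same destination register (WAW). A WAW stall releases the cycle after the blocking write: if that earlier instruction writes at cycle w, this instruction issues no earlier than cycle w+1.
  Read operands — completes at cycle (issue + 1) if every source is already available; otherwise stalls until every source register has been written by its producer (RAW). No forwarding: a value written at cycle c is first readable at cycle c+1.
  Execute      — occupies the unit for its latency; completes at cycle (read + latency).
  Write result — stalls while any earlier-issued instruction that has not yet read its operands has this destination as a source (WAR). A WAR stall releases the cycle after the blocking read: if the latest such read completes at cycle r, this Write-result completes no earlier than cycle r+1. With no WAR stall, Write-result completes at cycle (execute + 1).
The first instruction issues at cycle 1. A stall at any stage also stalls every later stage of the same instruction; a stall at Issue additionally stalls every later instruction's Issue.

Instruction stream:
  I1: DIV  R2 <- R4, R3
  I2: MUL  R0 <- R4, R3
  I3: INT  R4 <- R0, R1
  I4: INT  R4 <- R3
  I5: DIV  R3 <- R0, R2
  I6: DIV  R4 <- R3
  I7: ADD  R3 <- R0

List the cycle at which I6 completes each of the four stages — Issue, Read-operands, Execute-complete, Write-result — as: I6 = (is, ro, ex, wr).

t=1  I1 issues→DIV
t=2  I1 reads | I2 issues→MUL
t=3  I2 reads | I3 issues→INT
t=7  I2 exec-done
t=8  I2 writes R0
t=9  I3 reads
t=10  I1 exec-done | I3 exec-done
t=11  I1 writes R2 | I3 writes R4
t=12  I4 issues→INT
t=13  I4 reads | I5 issues→DIV
t=14  I4 exec-done | I5 reads
t=15  I4 writes R4
t=22  I5 exec-done
t=23  I5 writes R3
t=24  I6 issues→DIV
t=25  I6 reads | I7 issues→ADD
t=26  I7 reads
t=28  I7 exec-done
t=29  I7 writes R3
t=33  I6 exec-done
t=34  I6 writes R4

I6 = (24, 25, 33, 34)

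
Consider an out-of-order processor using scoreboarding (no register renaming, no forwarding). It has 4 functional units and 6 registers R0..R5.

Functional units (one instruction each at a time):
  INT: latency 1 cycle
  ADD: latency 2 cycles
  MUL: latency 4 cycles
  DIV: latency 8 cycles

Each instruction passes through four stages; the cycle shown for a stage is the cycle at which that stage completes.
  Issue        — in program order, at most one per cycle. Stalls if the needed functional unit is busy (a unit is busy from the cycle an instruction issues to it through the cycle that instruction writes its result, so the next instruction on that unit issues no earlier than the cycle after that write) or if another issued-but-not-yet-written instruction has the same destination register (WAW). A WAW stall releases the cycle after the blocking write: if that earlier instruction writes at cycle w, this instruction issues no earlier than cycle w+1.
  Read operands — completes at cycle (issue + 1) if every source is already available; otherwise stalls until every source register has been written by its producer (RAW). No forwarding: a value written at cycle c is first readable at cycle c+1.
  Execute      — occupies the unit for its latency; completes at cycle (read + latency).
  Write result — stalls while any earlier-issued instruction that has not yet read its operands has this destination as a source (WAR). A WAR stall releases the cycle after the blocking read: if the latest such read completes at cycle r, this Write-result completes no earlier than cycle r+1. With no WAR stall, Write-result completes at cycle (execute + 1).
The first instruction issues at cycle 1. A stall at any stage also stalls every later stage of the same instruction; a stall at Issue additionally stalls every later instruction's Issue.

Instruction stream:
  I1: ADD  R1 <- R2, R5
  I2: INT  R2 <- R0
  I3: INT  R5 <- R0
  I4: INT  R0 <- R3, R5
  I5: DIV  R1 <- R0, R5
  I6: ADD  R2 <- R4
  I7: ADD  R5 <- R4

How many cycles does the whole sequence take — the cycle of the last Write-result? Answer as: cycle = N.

[I1] 1/2/4/5
[I2] 2/3/4/5
[I3] 6/7/8/9  (struct: INT busy until I2 writes@5)
[I4] 10/11/12/13  (struct: INT busy until I3 writes@9)
[I5] 11/14/22/23  (RAW R0: wait I4 write@13)
[I6] 12/13/15/16
[I7] 17/18/20/21  (struct: ADD busy until I6 writes@16)

cycle = 23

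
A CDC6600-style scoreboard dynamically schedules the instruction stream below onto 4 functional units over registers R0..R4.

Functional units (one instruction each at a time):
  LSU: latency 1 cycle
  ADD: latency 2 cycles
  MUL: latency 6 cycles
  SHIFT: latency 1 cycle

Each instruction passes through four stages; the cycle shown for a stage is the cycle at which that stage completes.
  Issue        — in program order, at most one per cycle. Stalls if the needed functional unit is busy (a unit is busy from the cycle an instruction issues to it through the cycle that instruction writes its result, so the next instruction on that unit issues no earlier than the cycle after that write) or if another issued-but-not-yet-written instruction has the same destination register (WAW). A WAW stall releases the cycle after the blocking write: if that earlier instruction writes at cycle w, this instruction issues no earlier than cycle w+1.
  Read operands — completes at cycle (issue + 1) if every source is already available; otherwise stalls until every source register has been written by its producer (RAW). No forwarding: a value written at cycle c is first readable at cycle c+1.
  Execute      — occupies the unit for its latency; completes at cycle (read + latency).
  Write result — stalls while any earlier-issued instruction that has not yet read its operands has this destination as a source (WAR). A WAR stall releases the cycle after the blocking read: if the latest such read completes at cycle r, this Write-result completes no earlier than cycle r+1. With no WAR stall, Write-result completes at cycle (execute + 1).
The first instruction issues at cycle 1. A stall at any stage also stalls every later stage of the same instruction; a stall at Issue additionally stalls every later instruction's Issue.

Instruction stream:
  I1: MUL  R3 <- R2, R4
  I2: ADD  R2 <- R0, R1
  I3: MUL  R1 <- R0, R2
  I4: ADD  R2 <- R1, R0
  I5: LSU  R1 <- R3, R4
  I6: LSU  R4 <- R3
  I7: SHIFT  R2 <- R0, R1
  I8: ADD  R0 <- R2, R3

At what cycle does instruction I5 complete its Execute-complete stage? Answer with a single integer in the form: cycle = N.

cycle = 21

I1: IS=1 RO=2 EX=8 WR=9
I2: IS=2 RO=3 EX=5 WR=6
I3: IS=10 RO=11 EX=17 WR=18  [struct: MUL busy until I1 writes@9]
I4: IS=11 RO=19 EX=21 WR=22  [RAW R1: wait I3 write@18]
I5: IS=19 RO=20 EX=21 WR=22  [WAW R1: wait I3 write@18]
I6: IS=23 RO=24 EX=25 WR=26  [struct: LSU busy until I5 writes@22]
I7: IS=24 RO=25 EX=26 WR=27
I8: IS=25 RO=28 EX=30 WR=31  [RAW R2: wait I7 write@27]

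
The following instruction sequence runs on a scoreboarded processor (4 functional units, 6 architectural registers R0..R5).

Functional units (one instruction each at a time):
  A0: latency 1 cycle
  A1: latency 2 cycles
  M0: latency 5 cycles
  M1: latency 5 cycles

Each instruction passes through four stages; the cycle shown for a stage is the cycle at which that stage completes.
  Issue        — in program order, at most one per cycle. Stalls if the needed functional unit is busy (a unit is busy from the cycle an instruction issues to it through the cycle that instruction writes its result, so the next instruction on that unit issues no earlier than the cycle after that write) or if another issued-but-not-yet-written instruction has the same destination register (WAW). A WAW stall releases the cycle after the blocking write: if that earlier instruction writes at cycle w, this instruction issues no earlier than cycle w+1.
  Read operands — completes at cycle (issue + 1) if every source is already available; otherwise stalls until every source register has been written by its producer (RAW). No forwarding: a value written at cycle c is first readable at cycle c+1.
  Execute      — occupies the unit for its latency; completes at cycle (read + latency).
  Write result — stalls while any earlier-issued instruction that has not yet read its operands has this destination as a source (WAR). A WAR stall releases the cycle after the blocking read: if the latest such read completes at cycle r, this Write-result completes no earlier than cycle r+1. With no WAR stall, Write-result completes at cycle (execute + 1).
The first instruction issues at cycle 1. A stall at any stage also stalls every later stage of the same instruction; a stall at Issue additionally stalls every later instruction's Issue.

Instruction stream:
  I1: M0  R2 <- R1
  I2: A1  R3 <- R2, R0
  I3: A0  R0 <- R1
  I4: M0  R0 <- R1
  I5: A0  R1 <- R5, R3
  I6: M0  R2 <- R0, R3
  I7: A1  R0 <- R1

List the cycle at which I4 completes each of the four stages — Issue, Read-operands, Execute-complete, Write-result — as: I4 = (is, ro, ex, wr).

t=1  I1→M0
t=2  I1 RO | I2→A1
t=3  I3→A0
t=4  I3 RO
t=5  I3 EX
t=7  I1 EX
t=8  I1 WR R2
t=9  I2 RO
t=10  I3 WR R0
t=11  I2 EX | I4→M0
t=12  I2 WR R3 | I4 RO | I5→A0
t=13  I5 RO
t=14  I5 EX
t=15  I5 WR R1
t=17  I4 EX
t=18  I4 WR R0
t=19  I6→M0
t=20  I6 RO | I7→A1
t=21  I7 RO
t=23  I7 EX
t=24  I7 WR R0
t=25  I6 EX
t=26  I6 WR R2

I4 = (11, 12, 17, 18)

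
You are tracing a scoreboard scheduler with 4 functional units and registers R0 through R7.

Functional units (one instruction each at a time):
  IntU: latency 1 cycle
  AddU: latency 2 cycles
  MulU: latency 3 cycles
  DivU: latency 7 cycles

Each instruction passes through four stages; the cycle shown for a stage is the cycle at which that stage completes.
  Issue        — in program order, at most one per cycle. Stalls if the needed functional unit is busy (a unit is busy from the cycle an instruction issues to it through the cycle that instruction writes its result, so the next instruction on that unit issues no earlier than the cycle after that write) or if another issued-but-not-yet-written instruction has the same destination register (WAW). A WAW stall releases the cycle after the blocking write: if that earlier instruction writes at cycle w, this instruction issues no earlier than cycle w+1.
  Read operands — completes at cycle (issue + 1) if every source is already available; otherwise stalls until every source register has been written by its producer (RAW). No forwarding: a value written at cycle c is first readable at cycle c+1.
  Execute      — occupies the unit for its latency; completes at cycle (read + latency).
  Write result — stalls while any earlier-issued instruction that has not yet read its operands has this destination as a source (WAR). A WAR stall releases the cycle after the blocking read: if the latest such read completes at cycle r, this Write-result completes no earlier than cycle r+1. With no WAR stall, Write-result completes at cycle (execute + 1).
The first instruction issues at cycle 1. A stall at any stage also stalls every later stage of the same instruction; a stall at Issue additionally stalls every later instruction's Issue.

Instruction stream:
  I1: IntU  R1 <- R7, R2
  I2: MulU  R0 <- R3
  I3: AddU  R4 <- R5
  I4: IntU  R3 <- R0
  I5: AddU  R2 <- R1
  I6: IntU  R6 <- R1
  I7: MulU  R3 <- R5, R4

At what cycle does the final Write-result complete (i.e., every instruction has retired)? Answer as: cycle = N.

[I1] 1/2/3/4
[I2] 2/3/6/7
[I3] 3/4/6/7
[I4] 5/8/9/10  (struct: IntU busy until I1 writes@4; RAW R0: wait I2 write@7)
[I5] 8/9/11/12  (struct: AddU busy until I3 writes@7)
[I6] 11/12/13/14  (struct: IntU busy until I4 writes@10)
[I7] 12/13/16/17

cycle = 17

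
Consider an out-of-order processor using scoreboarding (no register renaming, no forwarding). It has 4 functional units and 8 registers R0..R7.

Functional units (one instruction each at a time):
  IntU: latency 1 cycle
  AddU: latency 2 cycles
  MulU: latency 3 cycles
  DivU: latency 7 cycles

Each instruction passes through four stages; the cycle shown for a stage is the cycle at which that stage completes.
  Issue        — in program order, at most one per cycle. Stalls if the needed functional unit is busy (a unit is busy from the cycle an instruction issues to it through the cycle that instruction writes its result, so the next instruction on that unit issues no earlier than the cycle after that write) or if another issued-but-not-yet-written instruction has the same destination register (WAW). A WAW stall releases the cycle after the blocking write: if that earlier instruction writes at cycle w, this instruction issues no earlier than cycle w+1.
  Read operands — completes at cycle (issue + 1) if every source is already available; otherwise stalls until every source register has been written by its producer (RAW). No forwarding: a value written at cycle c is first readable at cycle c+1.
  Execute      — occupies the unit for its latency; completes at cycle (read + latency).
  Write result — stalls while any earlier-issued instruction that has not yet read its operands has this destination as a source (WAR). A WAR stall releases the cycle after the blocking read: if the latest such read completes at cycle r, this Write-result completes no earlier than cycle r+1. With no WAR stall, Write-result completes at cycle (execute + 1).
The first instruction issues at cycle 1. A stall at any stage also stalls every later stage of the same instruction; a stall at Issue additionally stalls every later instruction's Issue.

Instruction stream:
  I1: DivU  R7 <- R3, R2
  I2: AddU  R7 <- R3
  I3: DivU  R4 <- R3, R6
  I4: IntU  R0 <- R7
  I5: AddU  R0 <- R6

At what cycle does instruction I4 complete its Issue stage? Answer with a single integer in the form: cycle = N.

I1: IS=1 RO=2 EX=9 WR=10
I2: IS=11 RO=12 EX=14 WR=15  [WAW R7: wait I1 write@10]
I3: IS=12 RO=13 EX=20 WR=21
I4: IS=13 RO=16 EX=17 WR=18  [RAW R7: wait I2 write@15]
I5: IS=19 RO=20 EX=22 WR=23  [WAW R0: wait I4 write@18]

cycle = 13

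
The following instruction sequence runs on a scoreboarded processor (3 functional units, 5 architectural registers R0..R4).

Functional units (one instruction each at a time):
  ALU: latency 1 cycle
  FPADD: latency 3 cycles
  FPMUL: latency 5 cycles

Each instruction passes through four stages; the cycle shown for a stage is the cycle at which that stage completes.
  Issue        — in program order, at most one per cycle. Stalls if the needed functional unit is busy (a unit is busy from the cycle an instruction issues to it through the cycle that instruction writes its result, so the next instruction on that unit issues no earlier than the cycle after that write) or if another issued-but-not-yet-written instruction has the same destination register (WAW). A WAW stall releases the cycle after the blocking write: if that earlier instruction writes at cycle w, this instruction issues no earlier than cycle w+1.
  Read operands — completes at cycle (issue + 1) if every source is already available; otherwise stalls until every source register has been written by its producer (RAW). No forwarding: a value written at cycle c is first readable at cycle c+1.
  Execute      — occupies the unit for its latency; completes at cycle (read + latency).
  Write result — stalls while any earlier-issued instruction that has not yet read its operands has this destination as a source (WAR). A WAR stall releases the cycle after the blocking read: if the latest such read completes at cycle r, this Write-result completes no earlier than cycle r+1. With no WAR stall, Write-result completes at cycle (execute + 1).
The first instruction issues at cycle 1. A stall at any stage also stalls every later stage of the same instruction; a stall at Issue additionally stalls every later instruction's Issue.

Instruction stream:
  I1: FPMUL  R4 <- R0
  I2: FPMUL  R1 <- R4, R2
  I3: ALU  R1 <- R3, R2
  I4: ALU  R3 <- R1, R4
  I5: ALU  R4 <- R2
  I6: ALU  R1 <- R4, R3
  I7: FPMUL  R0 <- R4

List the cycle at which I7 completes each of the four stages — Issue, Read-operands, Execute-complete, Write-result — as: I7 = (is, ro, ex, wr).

1) issue 1, read 2, done 7, write 8
2) issue 9, read 10, done 15, write 16  <struct: FPMUL busy until I1 writes@8>
3) issue 17, read 18, done 19, write 20  <WAW R1: wait I2 write@16>
4) issue 21, read 22, done 23, write 24  <struct: ALU busy until I3 writes@20>
5) issue 25, read 26, done 27, write 28  <struct: ALU busy until I4 writes@24>
6) issue 29, read 30, done 31, write 32  <struct: ALU busy until I5 writes@28>
7) issue 30, read 31, done 36, write 37

I7 = (30, 31, 36, 37)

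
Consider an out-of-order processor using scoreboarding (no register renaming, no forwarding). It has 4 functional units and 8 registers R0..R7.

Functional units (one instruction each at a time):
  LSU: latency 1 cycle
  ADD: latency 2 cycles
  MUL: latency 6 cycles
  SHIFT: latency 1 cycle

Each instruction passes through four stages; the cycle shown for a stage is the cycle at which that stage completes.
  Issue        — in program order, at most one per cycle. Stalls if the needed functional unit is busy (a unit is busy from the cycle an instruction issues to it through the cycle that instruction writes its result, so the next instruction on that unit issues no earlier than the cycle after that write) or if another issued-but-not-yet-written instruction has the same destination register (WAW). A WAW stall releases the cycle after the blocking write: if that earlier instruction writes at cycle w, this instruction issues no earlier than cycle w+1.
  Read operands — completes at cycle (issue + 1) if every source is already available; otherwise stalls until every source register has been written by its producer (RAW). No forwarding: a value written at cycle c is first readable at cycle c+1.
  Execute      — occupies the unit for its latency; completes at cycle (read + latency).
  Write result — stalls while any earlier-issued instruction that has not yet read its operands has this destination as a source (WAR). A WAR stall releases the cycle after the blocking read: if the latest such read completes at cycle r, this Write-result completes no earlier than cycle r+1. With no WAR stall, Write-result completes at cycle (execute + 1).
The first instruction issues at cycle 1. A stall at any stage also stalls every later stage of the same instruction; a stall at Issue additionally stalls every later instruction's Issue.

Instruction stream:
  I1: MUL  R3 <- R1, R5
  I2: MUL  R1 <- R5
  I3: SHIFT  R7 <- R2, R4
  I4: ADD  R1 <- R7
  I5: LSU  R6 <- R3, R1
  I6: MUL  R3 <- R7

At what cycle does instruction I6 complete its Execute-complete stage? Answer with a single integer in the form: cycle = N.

cycle = 28

1) issue 1, read 2, done 8, write 9
2) issue 10, read 11, done 17, write 18  <struct: MUL busy until I1 writes@9>
3) issue 11, read 12, done 13, write 14
4) issue 19, read 20, done 22, write 23  <WAW R1: wait I2 write@18>
5) issue 20, read 24, done 25, write 26  <RAW R1: wait I4 write@23>
6) issue 21, read 22, done 28, write 29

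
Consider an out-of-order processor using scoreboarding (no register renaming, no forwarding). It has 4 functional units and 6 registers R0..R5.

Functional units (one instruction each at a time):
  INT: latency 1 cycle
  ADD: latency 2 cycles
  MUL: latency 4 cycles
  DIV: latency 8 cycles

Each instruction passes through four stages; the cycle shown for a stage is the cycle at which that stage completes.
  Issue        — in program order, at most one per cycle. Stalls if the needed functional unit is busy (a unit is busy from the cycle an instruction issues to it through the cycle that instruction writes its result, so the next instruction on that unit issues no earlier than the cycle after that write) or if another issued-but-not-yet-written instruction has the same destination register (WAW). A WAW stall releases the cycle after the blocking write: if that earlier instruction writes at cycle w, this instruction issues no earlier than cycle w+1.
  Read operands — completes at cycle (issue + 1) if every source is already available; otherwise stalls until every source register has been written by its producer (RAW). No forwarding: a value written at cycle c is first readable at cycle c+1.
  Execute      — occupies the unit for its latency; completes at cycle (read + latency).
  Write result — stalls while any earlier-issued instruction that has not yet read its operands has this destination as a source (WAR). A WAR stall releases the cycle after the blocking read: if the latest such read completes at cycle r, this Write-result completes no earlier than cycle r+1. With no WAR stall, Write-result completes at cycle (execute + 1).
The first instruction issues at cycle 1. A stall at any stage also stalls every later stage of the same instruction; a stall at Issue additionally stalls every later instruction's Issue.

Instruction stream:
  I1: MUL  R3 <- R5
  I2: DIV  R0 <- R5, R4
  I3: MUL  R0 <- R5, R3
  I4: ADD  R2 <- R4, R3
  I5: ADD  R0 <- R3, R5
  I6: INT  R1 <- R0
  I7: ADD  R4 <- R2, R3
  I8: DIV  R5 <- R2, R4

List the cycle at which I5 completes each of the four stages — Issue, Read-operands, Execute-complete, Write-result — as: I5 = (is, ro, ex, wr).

I5 = (20, 21, 23, 24)

  I1 | 1 | 2 | 6 | 7
  I2 | 2 | 3 | 11 | 12
  I3 | 13 | 14 | 18 | 19   WAW R0: wait I2 write@12
  I4 | 14 | 15 | 17 | 18
  I5 | 20 | 21 | 23 | 24   WAW R0: wait I3 write@19
  I6 | 21 | 25 | 26 | 27   RAW R0: wait I5 write@24
  I7 | 25 | 26 | 28 | 29   struct: ADD busy until I5 writes@24
  I8 | 26 | 30 | 38 | 39   RAW R4: wait I7 write@29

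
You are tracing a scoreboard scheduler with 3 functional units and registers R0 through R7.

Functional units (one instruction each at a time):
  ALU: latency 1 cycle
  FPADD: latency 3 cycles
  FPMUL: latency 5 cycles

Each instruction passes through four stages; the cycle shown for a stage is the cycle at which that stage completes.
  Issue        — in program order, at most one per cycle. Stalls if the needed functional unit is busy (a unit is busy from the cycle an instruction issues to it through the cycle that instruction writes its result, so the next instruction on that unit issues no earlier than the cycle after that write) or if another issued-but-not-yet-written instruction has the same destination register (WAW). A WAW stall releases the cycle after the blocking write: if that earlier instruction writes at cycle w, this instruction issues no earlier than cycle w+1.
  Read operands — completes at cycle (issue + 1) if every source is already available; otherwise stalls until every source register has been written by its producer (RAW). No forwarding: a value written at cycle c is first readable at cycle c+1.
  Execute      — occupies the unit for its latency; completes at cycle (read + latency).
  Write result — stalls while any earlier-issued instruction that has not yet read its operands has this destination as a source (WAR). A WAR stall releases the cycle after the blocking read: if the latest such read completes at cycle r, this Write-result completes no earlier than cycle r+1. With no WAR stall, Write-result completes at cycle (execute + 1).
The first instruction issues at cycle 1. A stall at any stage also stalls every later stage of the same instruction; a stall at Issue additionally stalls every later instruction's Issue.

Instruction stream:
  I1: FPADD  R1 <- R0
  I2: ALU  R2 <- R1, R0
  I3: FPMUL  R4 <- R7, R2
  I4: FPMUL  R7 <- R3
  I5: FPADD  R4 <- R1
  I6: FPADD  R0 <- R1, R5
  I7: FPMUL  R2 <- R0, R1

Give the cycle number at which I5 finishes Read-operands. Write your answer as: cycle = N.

I1  is:1  ro:2  ex:5  wr:6
I2  is:2  ro:7  ex:8  wr:9  — RAW R1: wait I1 write@6
I3  is:3  ro:10  ex:15  wr:16  — RAW R2: wait I2 write@9
I4  is:17  ro:18  ex:23  wr:24  — struct: FPMUL busy until I3 writes@16
I5  is:18  ro:19  ex:22  wr:23
I6  is:24  ro:25  ex:28  wr:29  — struct: FPADD busy until I5 writes@23
I7  is:25  ro:30  ex:35  wr:36  — RAW R0: wait I6 write@29

cycle = 19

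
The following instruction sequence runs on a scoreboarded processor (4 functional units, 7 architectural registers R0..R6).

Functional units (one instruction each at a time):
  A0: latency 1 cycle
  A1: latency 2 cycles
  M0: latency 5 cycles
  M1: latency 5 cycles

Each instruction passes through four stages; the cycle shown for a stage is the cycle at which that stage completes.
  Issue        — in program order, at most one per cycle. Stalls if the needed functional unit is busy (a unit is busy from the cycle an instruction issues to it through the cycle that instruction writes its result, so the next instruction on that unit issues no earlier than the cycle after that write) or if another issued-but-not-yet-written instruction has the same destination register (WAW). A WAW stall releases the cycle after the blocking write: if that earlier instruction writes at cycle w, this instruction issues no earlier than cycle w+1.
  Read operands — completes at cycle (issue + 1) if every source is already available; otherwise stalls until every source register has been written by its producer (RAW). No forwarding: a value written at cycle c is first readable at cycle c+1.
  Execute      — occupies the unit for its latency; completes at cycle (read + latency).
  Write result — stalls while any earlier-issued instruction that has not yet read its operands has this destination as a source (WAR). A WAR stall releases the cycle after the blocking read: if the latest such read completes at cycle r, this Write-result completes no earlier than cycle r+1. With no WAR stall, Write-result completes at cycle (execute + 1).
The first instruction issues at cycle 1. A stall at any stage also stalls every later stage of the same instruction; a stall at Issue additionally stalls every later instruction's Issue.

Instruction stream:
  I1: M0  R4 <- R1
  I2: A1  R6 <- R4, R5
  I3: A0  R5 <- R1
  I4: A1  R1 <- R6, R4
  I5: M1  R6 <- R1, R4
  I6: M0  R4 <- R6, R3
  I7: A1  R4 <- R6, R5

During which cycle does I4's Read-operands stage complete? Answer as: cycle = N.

cycle = 14

  I1 | 1 | 2 | 7 | 8
  I2 | 2 | 9 | 11 | 12   RAW R4: wait I1 write@8
  I3 | 3 | 4 | 5 | 10   WAR R5: wait I2 read@9
  I4 | 13 | 14 | 16 | 17   struct: A1 busy until I2 writes@12
  I5 | 14 | 18 | 23 | 24   RAW R1: wait I4 write@17
  I6 | 15 | 25 | 30 | 31   RAW R6: wait I5 write@24
  I7 | 32 | 33 | 35 | 36   WAW R4: wait I6 write@31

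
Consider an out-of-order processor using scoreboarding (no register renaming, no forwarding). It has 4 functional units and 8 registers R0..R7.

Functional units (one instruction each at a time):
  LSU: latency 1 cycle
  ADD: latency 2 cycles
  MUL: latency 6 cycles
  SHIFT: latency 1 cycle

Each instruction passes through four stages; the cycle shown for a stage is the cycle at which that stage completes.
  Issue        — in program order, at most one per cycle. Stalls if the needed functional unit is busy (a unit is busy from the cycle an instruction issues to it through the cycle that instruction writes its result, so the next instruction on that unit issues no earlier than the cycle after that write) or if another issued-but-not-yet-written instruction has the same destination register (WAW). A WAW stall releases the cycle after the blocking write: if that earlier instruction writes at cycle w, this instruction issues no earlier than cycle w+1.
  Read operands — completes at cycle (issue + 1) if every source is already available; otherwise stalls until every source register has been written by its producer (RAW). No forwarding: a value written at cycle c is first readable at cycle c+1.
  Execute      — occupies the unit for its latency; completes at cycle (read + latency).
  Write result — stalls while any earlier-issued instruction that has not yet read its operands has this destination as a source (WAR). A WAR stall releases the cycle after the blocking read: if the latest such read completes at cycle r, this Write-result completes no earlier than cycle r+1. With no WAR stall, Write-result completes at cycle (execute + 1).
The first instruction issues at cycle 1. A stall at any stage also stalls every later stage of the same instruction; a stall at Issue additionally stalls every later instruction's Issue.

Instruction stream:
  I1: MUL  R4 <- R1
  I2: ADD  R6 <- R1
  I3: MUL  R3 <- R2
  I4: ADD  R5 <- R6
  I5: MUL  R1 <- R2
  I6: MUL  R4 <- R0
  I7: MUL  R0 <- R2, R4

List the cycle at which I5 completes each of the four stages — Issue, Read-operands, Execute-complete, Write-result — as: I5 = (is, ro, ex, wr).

I5 = (19, 20, 26, 27)

t=1  I1 issues→MUL
t=2  I1 reads, I2 issues→ADD
t=3  I2 reads
t=5  I2 exec-done
t=6  I2 writes R6
t=8  I1 exec-done
t=9  I1 writes R4
t=10  I3 issues→MUL
t=11  I3 reads, I4 issues→ADD
t=12  I4 reads
t=14  I4 exec-done
t=15  I4 writes R5
t=17  I3 exec-done
t=18  I3 writes R3
t=19  I5 issues→MUL
t=20  I5 reads
t=26  I5 exec-done
t=27  I5 writes R1
t=28  I6 issues→MUL
t=29  I6 reads
t=35  I6 exec-done
t=36  I6 writes R4
t=37  I7 issues→MUL
t=38  I7 reads
t=44  I7 exec-done
t=45  I7 writes R0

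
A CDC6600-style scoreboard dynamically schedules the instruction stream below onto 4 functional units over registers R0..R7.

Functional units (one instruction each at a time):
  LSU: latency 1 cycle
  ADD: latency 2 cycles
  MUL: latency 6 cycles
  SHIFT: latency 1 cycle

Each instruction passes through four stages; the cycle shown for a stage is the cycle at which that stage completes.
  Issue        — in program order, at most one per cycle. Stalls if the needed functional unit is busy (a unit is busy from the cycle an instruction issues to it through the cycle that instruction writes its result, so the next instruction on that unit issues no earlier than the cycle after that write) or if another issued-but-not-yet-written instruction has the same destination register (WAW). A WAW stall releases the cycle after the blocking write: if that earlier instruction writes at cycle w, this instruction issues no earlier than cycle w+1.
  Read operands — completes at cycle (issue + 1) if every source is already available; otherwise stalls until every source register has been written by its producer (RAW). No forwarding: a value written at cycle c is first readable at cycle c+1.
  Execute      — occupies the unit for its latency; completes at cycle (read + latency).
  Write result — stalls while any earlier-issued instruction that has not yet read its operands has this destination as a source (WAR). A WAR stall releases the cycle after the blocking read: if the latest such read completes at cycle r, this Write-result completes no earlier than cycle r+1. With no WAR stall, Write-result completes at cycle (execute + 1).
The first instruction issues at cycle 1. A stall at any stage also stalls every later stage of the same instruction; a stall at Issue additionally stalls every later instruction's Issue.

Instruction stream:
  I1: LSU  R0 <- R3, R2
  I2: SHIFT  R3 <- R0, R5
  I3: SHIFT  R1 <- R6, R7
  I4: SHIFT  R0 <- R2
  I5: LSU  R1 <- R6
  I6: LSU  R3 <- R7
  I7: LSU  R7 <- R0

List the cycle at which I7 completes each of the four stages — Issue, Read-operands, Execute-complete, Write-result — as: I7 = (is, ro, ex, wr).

cycle 1: I1 dispatched to LSU
cycle 2: I1 operands ready | I2 dispatched to SHIFT
cycle 3: I1 complete
cycle 4: R0←I1
cycle 5: I2 operands ready
cycle 6: I2 complete
cycle 7: R3←I2
cycle 8: I3 dispatched to SHIFT
cycle 9: I3 operands ready
cycle 10: I3 complete
cycle 11: R1←I3
cycle 12: I4 dispatched to SHIFT
cycle 13: I4 operands ready | I5 dispatched to LSU
cycle 14: I4 complete | I5 operands ready
cycle 15: R0←I4 | I5 complete
cycle 16: R1←I5
cycle 17: I6 dispatched to LSU
cycle 18: I6 operands ready
cycle 19: I6 complete
cycle 20: R3←I6
cycle 21: I7 dispatched to LSU
cycle 22: I7 operands ready
cycle 23: I7 complete
cycle 24: R7←I7

I7 = (21, 22, 23, 24)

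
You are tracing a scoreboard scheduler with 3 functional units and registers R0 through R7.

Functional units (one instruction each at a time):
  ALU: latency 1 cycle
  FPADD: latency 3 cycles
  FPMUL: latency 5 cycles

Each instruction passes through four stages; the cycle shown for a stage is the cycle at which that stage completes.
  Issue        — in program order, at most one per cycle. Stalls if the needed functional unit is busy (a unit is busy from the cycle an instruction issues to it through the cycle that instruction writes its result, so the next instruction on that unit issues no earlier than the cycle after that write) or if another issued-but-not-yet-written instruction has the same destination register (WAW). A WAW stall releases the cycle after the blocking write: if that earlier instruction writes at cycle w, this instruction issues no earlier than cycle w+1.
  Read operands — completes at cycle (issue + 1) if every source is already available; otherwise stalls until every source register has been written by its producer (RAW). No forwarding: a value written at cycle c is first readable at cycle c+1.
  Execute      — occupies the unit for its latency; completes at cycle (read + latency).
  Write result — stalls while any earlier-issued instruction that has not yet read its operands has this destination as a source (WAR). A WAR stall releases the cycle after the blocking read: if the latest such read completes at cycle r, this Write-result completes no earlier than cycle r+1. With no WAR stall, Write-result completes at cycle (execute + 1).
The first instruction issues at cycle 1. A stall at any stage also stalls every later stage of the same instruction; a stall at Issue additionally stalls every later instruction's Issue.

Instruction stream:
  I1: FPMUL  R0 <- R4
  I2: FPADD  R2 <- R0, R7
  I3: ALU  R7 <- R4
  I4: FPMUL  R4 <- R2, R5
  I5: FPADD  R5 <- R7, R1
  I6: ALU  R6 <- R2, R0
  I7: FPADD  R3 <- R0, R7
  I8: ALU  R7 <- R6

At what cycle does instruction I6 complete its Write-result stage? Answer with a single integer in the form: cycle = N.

cycle = 18

  I1 | 1 | 2 | 7 | 8
  I2 | 2 | 9 | 12 | 13   RAW R0: wait I1 write@8
  I3 | 3 | 4 | 5 | 10   WAR R7: wait I2 read@9
  I4 | 9 | 14 | 19 | 20   struct: FPMUL busy until I1 writes@8 · RAW R2: wait I2 write@13
  I5 | 14 | 15 | 18 | 19   struct: FPADD busy until I2 writes@13
  I6 | 15 | 16 | 17 | 18
  I7 | 20 | 21 | 24 | 25   struct: FPADD busy until I5 writes@19
  I8 | 21 | 22 | 23 | 24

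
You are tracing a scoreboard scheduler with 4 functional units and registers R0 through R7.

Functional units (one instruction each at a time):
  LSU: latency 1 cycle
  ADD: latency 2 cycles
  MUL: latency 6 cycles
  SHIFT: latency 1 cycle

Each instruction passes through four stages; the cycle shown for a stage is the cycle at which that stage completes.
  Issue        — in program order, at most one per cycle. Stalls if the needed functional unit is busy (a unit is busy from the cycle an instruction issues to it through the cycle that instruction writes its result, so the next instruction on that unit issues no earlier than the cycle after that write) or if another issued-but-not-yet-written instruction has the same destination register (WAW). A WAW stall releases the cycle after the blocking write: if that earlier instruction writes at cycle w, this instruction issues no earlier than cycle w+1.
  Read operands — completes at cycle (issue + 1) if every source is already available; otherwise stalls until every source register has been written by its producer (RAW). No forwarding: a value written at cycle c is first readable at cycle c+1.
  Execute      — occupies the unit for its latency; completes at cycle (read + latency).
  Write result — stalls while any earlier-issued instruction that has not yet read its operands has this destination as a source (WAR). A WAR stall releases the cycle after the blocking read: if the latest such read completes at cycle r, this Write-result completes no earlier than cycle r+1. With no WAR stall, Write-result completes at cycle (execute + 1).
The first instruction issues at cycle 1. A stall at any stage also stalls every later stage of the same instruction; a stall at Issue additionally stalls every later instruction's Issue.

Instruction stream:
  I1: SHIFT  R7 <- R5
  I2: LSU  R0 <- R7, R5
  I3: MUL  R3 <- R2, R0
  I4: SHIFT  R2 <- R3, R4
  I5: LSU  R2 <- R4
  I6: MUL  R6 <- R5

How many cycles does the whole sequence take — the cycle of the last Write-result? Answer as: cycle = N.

c1: I1 dispatched to SHIFT
c2: I1 operands ready, I2 dispatched to LSU
c3: I1 complete, I3 dispatched to MUL
c4: R7←I1
c5: I2 operands ready, I4 dispatched to SHIFT
c6: I2 complete
c7: R0←I2
c8: I3 operands ready
c14: I3 complete
c15: R3←I3
c16: I4 operands ready
c17: I4 complete
c18: R2←I4
c19: I5 dispatched to LSU
c20: I5 operands ready, I6 dispatched to MUL
c21: I5 complete, I6 operands ready
c22: R2←I5
c27: I6 complete
c28: R6←I6

cycle = 28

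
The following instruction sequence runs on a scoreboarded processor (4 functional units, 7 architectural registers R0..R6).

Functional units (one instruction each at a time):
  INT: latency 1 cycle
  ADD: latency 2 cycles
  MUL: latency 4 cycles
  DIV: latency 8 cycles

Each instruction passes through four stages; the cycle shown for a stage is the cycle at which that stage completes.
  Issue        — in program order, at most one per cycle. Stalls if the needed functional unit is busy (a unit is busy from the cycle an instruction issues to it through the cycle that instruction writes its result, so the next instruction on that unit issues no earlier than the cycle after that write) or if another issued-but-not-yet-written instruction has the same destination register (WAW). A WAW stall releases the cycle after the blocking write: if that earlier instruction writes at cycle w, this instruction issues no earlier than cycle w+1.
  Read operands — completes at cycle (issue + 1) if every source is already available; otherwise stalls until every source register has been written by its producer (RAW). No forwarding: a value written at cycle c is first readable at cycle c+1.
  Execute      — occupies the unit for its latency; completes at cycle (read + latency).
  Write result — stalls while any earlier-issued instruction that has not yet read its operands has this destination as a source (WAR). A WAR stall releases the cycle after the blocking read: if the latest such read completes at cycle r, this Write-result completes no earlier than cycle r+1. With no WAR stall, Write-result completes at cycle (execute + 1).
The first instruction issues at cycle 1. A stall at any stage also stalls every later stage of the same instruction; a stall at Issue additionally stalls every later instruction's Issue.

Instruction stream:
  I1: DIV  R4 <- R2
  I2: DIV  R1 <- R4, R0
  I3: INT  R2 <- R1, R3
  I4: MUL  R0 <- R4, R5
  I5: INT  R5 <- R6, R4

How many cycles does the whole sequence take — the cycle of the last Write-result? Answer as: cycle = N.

[1] issue I1 (DIV)
[2] I1 read-ops
[10] I1 finished on DIV
[11] I1→R4
[12] issue I2 (DIV)
[13] I2 read-ops | issue I3 (INT)
[14] issue I4 (MUL)
[15] I4 read-ops
[19] I4 finished on MUL
[20] I4→R0
[21] I2 finished on DIV
[22] I2→R1
[23] I3 read-ops
[24] I3 finished on INT
[25] I3→R2
[26] issue I5 (INT)
[27] I5 read-ops
[28] I5 finished on INT
[29] I5→R5

cycle = 29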